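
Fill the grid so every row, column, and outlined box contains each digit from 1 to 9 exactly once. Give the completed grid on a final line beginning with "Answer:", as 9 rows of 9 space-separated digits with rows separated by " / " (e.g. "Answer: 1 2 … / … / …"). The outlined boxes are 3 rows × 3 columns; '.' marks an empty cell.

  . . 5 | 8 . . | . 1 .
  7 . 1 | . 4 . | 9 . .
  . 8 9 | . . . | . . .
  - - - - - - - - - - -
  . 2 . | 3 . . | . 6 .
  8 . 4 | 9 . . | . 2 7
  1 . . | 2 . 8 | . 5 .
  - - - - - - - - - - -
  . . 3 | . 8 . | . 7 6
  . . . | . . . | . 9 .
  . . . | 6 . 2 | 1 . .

Step 1. [r2c9∈{2,3,5,8}] 2 has one home in row 2: r2c9 ⇒ r2c9=2.
Step 2. [r4c6∈{1,4,5,7}] across box 5, 4 lands solely at r4c6, so r4c6=4.
Step 3. [r8c3∈{2,6,7,8}] in col 3, 2 fits only at r8c3 ⇒ r8c3=2.
Step 4. [r5c7∈{3}] r5c7 has the single candidate 3. So r5c7=3.
Step 5. [r2c4∈{5}] only 5 remains possible at r2c4, so r2c4=5.
Step 6. [r6c7∈{4}] r6c7's peers cover all but 4. So r6c7=4.
Step 7. [r6c2∈{3,6,7,9}] 3 has one home in row 6: r6c2 ⇒ r6c2=3.
Step 8. [r2c2∈{6}] nothing but 6 survives at r2c2, so r2c2=6.
Step 9. [r1c2∈{4}] r1c2 is down to just 4. So r1c2=4.
Step 10. [r1c9∈{3}] r1c9's peers cover all but 3, so r1c9=3.
Step 11. [r5c2∈{5}] r5c2 is down to just 5, so r5c2=5.
Step 12. [r4c5∈{1,5,7}] in row 4, 5 fits only at r4c5 ⇒ r4c5=5.
Step 13. [r6c5∈{6,7}] across box 5, 7 lands solely at r6c5, so r6c5=7.
Step 14. [r9c3∈{7,8}] col 3 places 8 nowhere but r9c3. So r9c3=8.
Step 15. [r3c1∈{2,3}] col 1 places 3 nowhere but r3c1. So r3c1=3.
Step 16. [r4c1∈{9}] nothing but 9 survives at r4c1 ⇒ r4c1=9.
Step 17. [r3c5∈{1,2,6}] across row 3, 2 lands solely at r3c5, so r3c5=2.
Step 18. [r3c8∈{4}] r3c8 is down to just 4, so r3c8=4.
Step 19. [r3c9∈{5}] only 5 remains possible at r3c9 ⇒ r3c9=5.
Step 20. [r9c1∈{4,5}] across row 9, 5 lands solely at r9c1. So r9c1=5.
Step 21. [r9c2∈{7,9}] r9c2 is the only open cell in row 9 admitting 7, so r9c2=7.
Step 22. [r8c2∈{1}] r8c2's peers cover all but 1 ⇒ r8c2=1.
Step 23. [r9c5∈{3,9}] across row 9, 9 lands solely at r9c5 ⇒ r9c5=9.
Step 24. [r1c5∈{6}] r1c5 has the single candidate 6. So r1c5=6.
Step 25. [r4c7∈{8}] nothing but 8 survives at r4c7. So r4c7=8.
Step 26. [r7c1∈{4}] r7c1's peers cover all but 4, so r7c1=4.
Step 27. [r1c7∈{7}] r1c7's peers cover all but 7 ⇒ r1c7=7.
Step 28. [r8c7∈{5}] only 5 remains possible at r8c7. So r8c7=5.
Step 29. [r8c4∈{4,7}] col 4 places 4 nowhere but r8c4, so r8c4=4.
Step 30. [r3c4∈{1,7}] col 4 places 7 nowhere but r3c4 ⇒ r3c4=7.
Step 31. [r3c6∈{1}] r3c6 has the single candidate 1 ⇒ r3c6=1.
Step 32. [r8c6∈{3,7}] row 8 places 7 nowhere but r8c6 ⇒ r8c6=7.
Step 33. [r8c1∈{6}] only 6 remains possible at r8c1 ⇒ r8c1=6.
Step 34. [r4c9∈{1}] r4c9 has the single candidate 1, so r4c9=1.
Step 35. [r8c9∈{8}] nothing but 8 survives at r8c9, so r8c9=8.
Step 36. [r5c6∈{6}] nothing but 6 survives at r5c6 ⇒ r5c6=6.
Step 37. [r1c1∈{2}] r1c1 has the single candidate 2 ⇒ r1c1=2.
Step 38. [r5c5∈{1}] r5c5 is down to just 1. So r5c5=1.
Step 39. [r6c3∈{6}] r6c3's peers cover all but 6 ⇒ r6c3=6.
Step 40. [r7c6∈{5}] r7c6's peers cover all but 5. So r7c6=5.
Step 41. [r3c7∈{6}] r3c7 is down to just 6 ⇒ r3c7=6.
Step 42. [r9c8∈{3}] only 3 remains possible at r9c8 ⇒ r9c8=3.
Step 43. [r7c2∈{9}] nothing but 9 survives at r7c2. So r7c2=9.
Step 44. [r9c9∈{4}] r9c9's peers cover all but 4 ⇒ r9c9=4.
Step 45. [r4c3∈{7}] r4c3's peers cover all but 7, so r4c3=7.
Step 46. [r7c4∈{1}] r7c4's peers cover all but 1 ⇒ r7c4=1.
Step 47. [r1c6∈{9}] nothing but 9 survives at r1c6, so r1c6=9.
Step 48. [r2c6∈{3}] r2c6 has the single candidate 3 ⇒ r2c6=3.
Step 49. [r8c5∈{3}] r8c5 is down to just 3, so r8c5=3.
Step 50. [r6c9∈{9}] r6c9's peers cover all but 9, so r6c9=9.
Step 51. [r2c8∈{8}] r2c8's peers cover all but 8, so r2c8=8.
Step 52. [r7c7∈{2}] r7c7 is down to just 2 ⇒ r7c7=2.

Answer: 2 4 5 8 6 9 7 1 3 / 7 6 1 5 4 3 9 8 2 / 3 8 9 7 2 1 6 4 5 / 9 2 7 3 5 4 8 6 1 / 8 5 4 9 1 6 3 2 7 / 1 3 6 2 7 8 4 5 9 / 4 9 3 1 8 5 2 7 6 / 6 1 2 4 3 7 5 9 8 / 5 7 8 6 9 2 1 3 4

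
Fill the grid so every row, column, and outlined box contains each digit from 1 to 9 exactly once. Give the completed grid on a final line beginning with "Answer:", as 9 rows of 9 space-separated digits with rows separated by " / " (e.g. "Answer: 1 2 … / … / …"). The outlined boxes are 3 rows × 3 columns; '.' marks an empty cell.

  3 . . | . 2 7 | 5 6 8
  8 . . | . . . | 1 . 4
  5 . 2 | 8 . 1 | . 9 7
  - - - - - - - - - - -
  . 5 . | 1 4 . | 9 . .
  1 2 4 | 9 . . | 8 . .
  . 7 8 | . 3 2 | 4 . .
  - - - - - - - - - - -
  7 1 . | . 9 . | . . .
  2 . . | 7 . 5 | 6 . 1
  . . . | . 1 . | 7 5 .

Step 1. [r5c6∈{6}] r5c6's peers cover all but 6. So r5c6=6.
Step 2. [r4c3∈{3,6}] 3 has one home in box 4: r4c3, so r4c3=3.
Step 3. [r8c3∈{9}] r8c3 is down to just 9. So r8c3=9.
Step 4. [r9c1∈{4,6}] r9c1 is the only open cell in col 1 admitting 4 ⇒ r9c1=4.
Step 5. [r7c7∈{2,3}] 2 has one home in col 7: r7c7 ⇒ r7c7=2.
Step 6. [r7c9∈{3}] nothing but 3 survives at r7c9, so r7c9=3.
Step 7. [r8c5∈{8}] r8c5 has the single candidate 8. So r8c5=8.
Step 8. [r9c3∈{6}] r9c3 is down to just 6 ⇒ r9c3=6.
Step 9. [r6c4∈{5}] only 5 remains possible at r6c4. So r6c4=5.
Step 10. [r3c5∈{6}] r3c5 is down to just 6. So r3c5=6.
Step 11. [r2c4∈{3}] r2c4 has the single candidate 3, so r2c4=3.
Step 12. [r4c8∈{2,7}] in row 4, 7 fits only at r4c8, so r4c8=7.
Step 13. [r1c4∈{4}] r1c4 is down to just 4, so r1c4=4.
Step 14. [r6c9∈{6}] r6c9 has the single candidate 6, so r6c9=6.
Step 15. [r2c6∈{9}] r2c6 has the single candidate 9, so r2c6=9.
Step 16. [r7c6∈{4}] r7c6 has the single candidate 4, so r7c6=4.
Step 17. [r8c2∈{3}] r8c2 has the single candidate 3, so r8c2=3.
Step 18. [r8c8∈{4}] r8c8 has the single candidate 4 ⇒ r8c8=4.
Step 19. [r6c1∈{9}] r6c1's peers cover all but 9 ⇒ r6c1=9.
Step 20. [r5c5∈{7}] r5c5 has the single candidate 7 ⇒ r5c5=7.
Step 21. [r5c9∈{5}] r5c9 is down to just 5 ⇒ r5c9=5.
Step 22. [r2c5∈{5}] r2c5 is down to just 5 ⇒ r2c5=5.
Step 23. [r7c3∈{5}] r7c3 is down to just 5, so r7c3=5.
Step 24. [r9c2∈{8}] nothing but 8 survives at r9c2, so r9c2=8.
Step 25. [r7c8∈{8}] only 8 remains possible at r7c8. So r7c8=8.
Step 26. [r4c9∈{2}] r4c9 is down to just 2 ⇒ r4c9=2.
Step 27. [r3c2∈{4}] only 4 remains possible at r3c2. So r3c2=4.
Step 28. [r3c7∈{3}] r3c7's peers cover all but 3 ⇒ r3c7=3.
Step 29. [r2c3∈{7}] r2c3 has the single candidate 7, so r2c3=7.
Step 30. [r7c4∈{6}] only 6 remains possible at r7c4. So r7c4=6.
Step 31. [r4c1∈{6}] nothing but 6 survives at r4c1. So r4c1=6.
Step 32. [r9c9∈{9}] r9c9's peers cover all but 9 ⇒ r9c9=9.
Step 33. [r2c8∈{2}] nothing but 2 survives at r2c8 ⇒ r2c8=2.
Step 34. [r9c4∈{2}] r9c4 has the single candidate 2. So r9c4=2.
Step 35. [r9c6∈{3}] only 3 remains possible at r9c6. So r9c6=3.
Step 36. [r2c2∈{6}] r2c2 has the single candidate 6. So r2c2=6.
Step 37. [r5c8∈{3}] r5c8 is down to just 3, so r5c8=3.
Step 38. [r1c3∈{1}] only 1 remains possible at r1c3 ⇒ r1c3=1.
Step 39. [r6c8∈{1}] only 1 remains possible at r6c8 ⇒ r6c8=1.
Step 40. [r1c2∈{9}] only 9 remains possible at r1c2, so r1c2=9.
Step 41. [r4c6∈{8}] r4c6 is down to just 8, so r4c6=8.

Answer: 3 9 1 4 2 7 5 6 8 / 8 6 7 3 5 9 1 2 4 / 5 4 2 8 6 1 3 9 7 / 6 5 3 1 4 8 9 7 2 / 1 2 4 9 7 6 8 3 5 / 9 7 8 5 3 2 4 1 6 / 7 1 5 6 9 4 2 8 3 / 2 3 9 7 8 5 6 4 1 / 4 8 6 2 1 3 7 5 9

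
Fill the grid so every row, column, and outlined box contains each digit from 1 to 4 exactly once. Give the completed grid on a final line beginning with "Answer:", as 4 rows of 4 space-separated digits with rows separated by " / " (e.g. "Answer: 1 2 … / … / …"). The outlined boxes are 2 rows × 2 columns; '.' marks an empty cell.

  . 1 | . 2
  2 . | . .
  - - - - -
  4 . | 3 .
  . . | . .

Step 1. [r2c2∈{3,4}] across col 2, 4 lands solely at r2c2. So r2c2=4.
Step 2. [r4c1∈{1,3}] in col 1, 1 fits only at r4c1. So r4c1=1.
Step 3. [r4c3∈{2,4}] in col 3, 2 fits only at r4c3. So r4c3=2.
Step 4. [r2c4∈{1,3}] row 2 places 3 nowhere but r2c4 ⇒ r2c4=3.
Step 5. [r2c3∈{1}] nothing but 1 survives at r2c3 ⇒ r2c3=1.
Step 6. [r4c4∈{4}] r4c4's peers cover all but 4. So r4c4=4.
Step 7. [r1c3∈{4}] r1c3 has the single candidate 4, so r1c3=4.
Step 8. [r4c2∈{3}] nothing but 3 survives at r4c2, so r4c2=3.
Step 9. [r3c2∈{2}] only 2 remains possible at r3c2, so r3c2=2.
Step 10. [r1c1∈{3}] r1c1's peers cover all but 3, so r1c1=3.
Step 11. [r3c4∈{1}] r3c4 is down to just 1. So r3c4=1.

Answer: 3 1 4 2 / 2 4 1 3 / 4 2 3 1 / 1 3 2 4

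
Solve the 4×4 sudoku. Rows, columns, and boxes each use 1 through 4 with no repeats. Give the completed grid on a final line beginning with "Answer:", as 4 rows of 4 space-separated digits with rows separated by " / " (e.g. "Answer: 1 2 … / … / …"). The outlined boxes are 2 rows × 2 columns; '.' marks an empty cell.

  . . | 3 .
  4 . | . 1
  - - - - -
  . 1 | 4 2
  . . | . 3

Step 1. [r1c2∈{2}] r1c2's peers cover all but 2, so r1c2=2.
Step 2. [r3c1∈{3}] r3c1 has the single candidate 3 ⇒ r3c1=3.
Step 3. [r1c1∈{1}] only 1 remains possible at r1c1 ⇒ r1c1=1.
Step 4. [r4c2∈{4}] nothing but 4 survives at r4c2 ⇒ r4c2=4.
Step 5. [r4c3∈{1}] r4c3 has the single candidate 1, so r4c3=1.
Step 6. [r4c1∈{2}] r4c1 has the single candidate 2 ⇒ r4c1=2.
Step 7. [r2c2∈{3}] r2c2 has the single candidate 3. So r2c2=3.
Step 8. [r2c3∈{2}] nothing but 2 survives at r2c3. So r2c3=2.
Step 9. [r1c4∈{4}] r1c4 is down to just 4, so r1c4=4.

Answer: 1 2 3 4 / 4 3 2 1 / 3 1 4 2 / 2 4 1 3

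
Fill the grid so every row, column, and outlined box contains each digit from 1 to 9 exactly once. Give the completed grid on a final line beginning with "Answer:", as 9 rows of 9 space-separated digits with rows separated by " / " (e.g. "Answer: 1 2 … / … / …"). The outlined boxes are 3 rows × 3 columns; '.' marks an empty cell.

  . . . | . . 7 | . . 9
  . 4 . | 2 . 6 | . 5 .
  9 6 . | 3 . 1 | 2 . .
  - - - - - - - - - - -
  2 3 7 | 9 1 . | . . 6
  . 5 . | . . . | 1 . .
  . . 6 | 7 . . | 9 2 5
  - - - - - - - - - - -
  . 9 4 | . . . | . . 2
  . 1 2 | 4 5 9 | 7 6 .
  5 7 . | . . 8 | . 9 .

Step 1. [r7c6∈{3}] only 3 remains possible at r7c6, so r7c6=3.
Step 2. [r9c3∈{3}] r9c3 has the single candidate 3. So r9c3=3.
Step 3. [r8c1∈{8}] r8c1 is down to just 8. So r8c1=8.
Step 4. [r6c6∈{4}] only 4 remains possible at r6c6. So r6c6=4.
Step 5. [r6c2∈{8}] only 8 remains possible at r6c2, so r6c2=8.
Step 6. [r2c1∈{1,3,7}] 7 has one home in col 1: r2c1 ⇒ r2c1=7.
Step 7. [r1c1∈{1,3}] r1c1 is the only open cell in col 1 admitting 3. So r1c1=3.
Step 8. [r5c8∈{3,4,7,8}] across col 8, 3 lands solely at r5c8. So r5c8=3.
Step 9. [r3c8∈{4,7,8}] across col 8, 7 lands solely at r3c8 ⇒ r3c8=7.
Step 10. [r9c7∈{4}] only 4 remains possible at r9c7 ⇒ r9c7=4.
Step 11. [r4c7∈{8}] r4c7 has the single candidate 8 ⇒ r4c7=8.
Step 12. [r9c9∈{1}] only 1 remains possible at r9c9 ⇒ r9c9=1.
Step 13. [r9c4∈{6}] only 6 remains possible at r9c4. So r9c4=6.
Step 14. [r1c8∈{1,4,8}] r1c8 is the only open cell in col 8 admitting 1, so r1c8=1.
Step 15. [r3c9∈{4,8}] r3c9 is the only open cell in box 3 admitting 4 ⇒ r3c9=4.
Step 16. [r3c5∈{8}] r3c5 has the single candidate 8 ⇒ r3c5=8.
Step 17. [r1c3∈{5,8}] row 1 places 8 nowhere but r1c3. So r1c3=8.
Step 18. [r8c9∈{3}] r8c9 is down to just 3, so r8c9=3.
Step 19. [r5c6∈{2}] r5c6 has the single candidate 2 ⇒ r5c6=2.
Step 20. [r7c5∈{7}] nothing but 7 survives at r7c5 ⇒ r7c5=7.
Step 21. [r4c6∈{5}] r4c6's peers cover all but 5, so r4c6=5.
Step 22. [r4c8∈{4}] only 4 remains possible at r4c8 ⇒ r4c8=4.
Step 23. [r5c1∈{4}] r5c1 is down to just 4. So r5c1=4.
Step 24. [r7c7∈{5}] r7c7's peers cover all but 5 ⇒ r7c7=5.
Step 25. [r5c4∈{8}] nothing but 8 survives at r5c4 ⇒ r5c4=8.
Step 26. [r7c1∈{6}] r7c1 has the single candidate 6, so r7c1=6.
Step 27. [r7c8∈{8}] r7c8 is down to just 8, so r7c8=8.
Step 28. [r2c5∈{9}] r2c5 has the single candidate 9, so r2c5=9.
Step 29. [r2c3∈{1}] only 1 remains possible at r2c3 ⇒ r2c3=1.
Step 30. [r2c9∈{8}] r2c9 has the single candidate 8 ⇒ r2c9=8.
Step 31. [r2c7∈{3}] r2c7 is down to just 3 ⇒ r2c7=3.
Step 32. [r1c7∈{6}] r1c7 is down to just 6, so r1c7=6.
Step 33. [r5c3∈{9}] only 9 remains possible at r5c3, so r5c3=9.
Step 34. [r9c5∈{2}] r9c5 has the single candidate 2. So r9c5=2.
Step 35. [r3c3∈{5}] r3c3 has the single candidate 5 ⇒ r3c3=5.
Step 36. [r5c5∈{6}] nothing but 6 survives at r5c5 ⇒ r5c5=6.
Step 37. [r1c2∈{2}] only 2 remains possible at r1c2, so r1c2=2.
Step 38. [r6c5∈{3}] r6c5's peers cover all but 3 ⇒ r6c5=3.
Step 39. [r5c9∈{7}] nothing but 7 survives at r5c9 ⇒ r5c9=7.
Step 40. [r1c5∈{4}] nothing but 4 survives at r1c5, so r1c5=4.
Step 41. [r1c4∈{5}] r1c4 has the single candidate 5, so r1c4=5.
Step 42. [r7c4∈{1}] r7c4 has the single candidate 1, so r7c4=1.
Step 43. [r6c1∈{1}] only 1 remains possible at r6c1, so r6c1=1.

Answer: 3 2 8 5 4 7 6 1 9 / 7 4 1 2 9 6 3 5 8 / 9 6 5 3 8 1 2 7 4 / 2 3 7 9 1 5 8 4 6 / 4 5 9 8 6 2 1 3 7 / 1 8 6 7 3 4 9 2 5 / 6 9 4 1 7 3 5 8 2 / 8 1 2 4 5 9 7 6 3 / 5 7 3 6 2 8 4 9 1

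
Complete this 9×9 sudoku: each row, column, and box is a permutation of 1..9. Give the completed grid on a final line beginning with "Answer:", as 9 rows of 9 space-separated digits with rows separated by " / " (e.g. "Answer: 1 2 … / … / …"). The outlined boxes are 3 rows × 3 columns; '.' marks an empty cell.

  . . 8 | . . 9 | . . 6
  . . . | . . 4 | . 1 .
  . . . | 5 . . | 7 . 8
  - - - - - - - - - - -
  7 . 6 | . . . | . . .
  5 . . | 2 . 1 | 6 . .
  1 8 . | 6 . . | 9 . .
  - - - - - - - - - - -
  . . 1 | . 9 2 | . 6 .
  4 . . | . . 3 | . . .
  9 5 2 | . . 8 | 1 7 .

Step 1. [r4c2∈{2,3,4,9}] across box 4, 2 lands solely at r4c2 ⇒ r4c2=2.
Step 2. [r8c5∈{1,5,6,7}] box 8 places 5 nowhere but r8c5 ⇒ r8c5=5.
Step 3. [r9c9∈{3,4}] row 9 places 3 nowhere but r9c9 ⇒ r9c9=3.
Step 4. [r2c3∈{3,5,7,9}] 5 has one home in col 3: r2c3. So r2c3=5.
Step 5. [r6c6∈{5,7}] 7 has one home in col 6: r6c6 ⇒ r6c6=7.
Step 6. [r3c6∈{6}] nothing but 6 survives at r3c6. So r3c6=6.
Step 7. [r4c6∈{5}] r4c6 is down to just 5. So r4c6=5.
Step 8. [r2c1∈{2,3,6}] 6 has one home in col 1: r2c1 ⇒ r2c1=6.
Step 9. [r4c4∈{3,4,8,9}] row 4 places 9 nowhere but r4c4 ⇒ r4c4=9.
Step 10. [r8c3∈{7}] only 7 remains possible at r8c3 ⇒ r8c3=7.
Step 11. [r7c2∈{3}] only 3 remains possible at r7c2. So r7c2=3.
Step 12. [r7c4∈{4,7}] 7 has one home in row 7: r7c4. So r7c4=7.
Step 13. [r2c4∈{3,8}] in col 4, 8 fits only at r2c4, so r2c4=8.
Step 14. [r1c4∈{1,3}] r1c4 is the only open cell in col 4 admitting 3. So r1c4=3.
Step 15. [r1c1∈{2}] r1c1's peers cover all but 2. So r1c1=2.
Step 16. [r2c7∈{2,3}] in row 2, 3 fits only at r2c7 ⇒ r2c7=3.
Step 17. [r8c7∈{2,8}] r8c7 is the only open cell in col 7 admitting 2, so r8c7=2.
Step 18. [r8c8∈{8,9}] in row 8, 8 fits only at r8c8, so r8c8=8.
Step 19. [r3c8∈{2,4,9}] col 8 places 9 nowhere but r3c8, so r3c8=9.
Step 20. [r6c8∈{2,3,4,5}] r6c8 is the only open cell in col 8 admitting 2, so r6c8=2.
Step 21. [r5c3∈{3,4,9}] col 3 places 9 nowhere but r5c3, so r5c3=9.
Step 22. [r5c2∈{4}] only 4 remains possible at r5c2, so r5c2=4.
Step 23. [r4c7∈{4,8}] 8 has one home in col 7: r4c7 ⇒ r4c7=8.
Step 24. [r1c8∈{4,5}] across col 8, 5 lands solely at r1c8, so r1c8=5.
Step 25. [r4c8∈{3,4}] across col 8, 4 lands solely at r4c8, so r4c8=4.
Step 26. [r3c5∈{1,2}] r3c5 is the only open cell in row 3 admitting 2. So r3c5=2.
Step 27. [r6c3∈{3}] r6c3's peers cover all but 3 ⇒ r6c3=3.
Step 28. [r1c5∈{1,7}] across col 5, 1 lands solely at r1c5, so r1c5=1.
Step 29. [r7c7∈{4,5}] in col 7, 5 fits only at r7c7. So r7c7=5.
Step 30. [r1c2∈{7}] r1c2 has the single candidate 7. So r1c2=7.
Step 31. [r6c5∈{4}] r6c5 is down to just 4, so r6c5=4.
Step 32. [r5c5∈{3,8}] r5c5 is the only open cell in row 5 admitting 8, so r5c5=8.
Step 33. [r4c9∈{1}] nothing but 1 survives at r4c9 ⇒ r4c9=1.
Step 34. [r3c2∈{1}] r3c2's peers cover all but 1. So r3c2=1.
Step 35. [r8c2∈{6}] nothing but 6 survives at r8c2 ⇒ r8c2=6.
Step 36. [r9c5∈{6}] nothing but 6 survives at r9c5 ⇒ r9c5=6.
Step 37. [r2c2∈{9}] r2c2 is down to just 9. So r2c2=9.
Step 38. [r6c9∈{5}] r6c9 has the single candidate 5. So r6c9=5.
Step 39. [r7c1∈{8}] only 8 remains possible at r7c1 ⇒ r7c1=8.
Step 40. [r8c9∈{9}] nothing but 9 survives at r8c9. So r8c9=9.
Step 41. [r8c4∈{1}] nothing but 1 survives at r8c4 ⇒ r8c4=1.
Step 42. [r3c3∈{4}] r3c3 has the single candidate 4 ⇒ r3c3=4.
Step 43. [r2c9∈{2}] r2c9 has the single candidate 2 ⇒ r2c9=2.
Step 44. [r3c1∈{3}] nothing but 3 survives at r3c1 ⇒ r3c1=3.
Step 45. [r1c7∈{4}] r1c7 has the single candidate 4. So r1c7=4.
Step 46. [r4c5∈{3}] r4c5 has the single candidate 3 ⇒ r4c5=3.
Step 47. [r9c4∈{4}] r9c4's peers cover all but 4 ⇒ r9c4=4.
Step 48. [r2c5∈{7}] r2c5 is down to just 7 ⇒ r2c5=7.
Step 49. [r5c9∈{7}] r5c9 is down to just 7, so r5c9=7.
Step 50. [r7c9∈{4}] r7c9's peers cover all but 4. So r7c9=4.
Step 51. [r5c8∈{3}] only 3 remains possible at r5c8, so r5c8=3.

Answer: 2 7 8 3 1 9 4 5 6 / 6 9 5 8 7 4 3 1 2 / 3 1 4 5 2 6 7 9 8 / 7 2 6 9 3 5 8 4 1 / 5 4 9 2 8 1 6 3 7 / 1 8 3 6 4 7 9 2 5 / 8 3 1 7 9 2 5 6 4 / 4 6 7 1 5 3 2 8 9 / 9 5 2 4 6 8 1 7 3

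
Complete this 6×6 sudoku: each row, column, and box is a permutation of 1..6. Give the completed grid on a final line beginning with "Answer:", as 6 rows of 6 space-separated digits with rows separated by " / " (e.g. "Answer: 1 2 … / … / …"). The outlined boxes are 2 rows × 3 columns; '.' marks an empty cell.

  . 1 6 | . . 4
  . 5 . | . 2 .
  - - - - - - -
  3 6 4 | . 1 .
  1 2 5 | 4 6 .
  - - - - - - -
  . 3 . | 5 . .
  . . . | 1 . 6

Step 1. [r1c4∈{3}] r1c4 has the single candidate 3. So r1c4=3.
Step 2. [r6c2∈{4}] r6c2 has the single candidate 4 ⇒ r6c2=4.
Step 3. [r6c3∈{2}] only 2 remains possible at r6c3 ⇒ r6c3=2.
Step 4. [r3c6∈{2,5}] row 3 places 5 nowhere but r3c6, so r3c6=5.
Step 5. [r1c5∈{5}] r1c5 has the single candidate 5, so r1c5=5.
Step 6. [r4c6∈{3}] only 3 remains possible at r4c6. So r4c6=3.
Step 7. [r2c6∈{1}] r2c6 has the single candidate 1. So r2c6=1.
Step 8. [r2c3∈{3}] r2c3 is down to just 3. So r2c3=3.
Step 9. [r6c5∈{3}] nothing but 3 survives at r6c5 ⇒ r6c5=3.
Step 10. [r3c4∈{2}] r3c4 has the single candidate 2, so r3c4=2.
Step 11. [r1c1∈{2}] r1c1 has the single candidate 2 ⇒ r1c1=2.
Step 12. [r5c6∈{2}] nothing but 2 survives at r5c6, so r5c6=2.
Step 13. [r2c4∈{6}] nothing but 6 survives at r2c4. So r2c4=6.
Step 14. [r5c1∈{6}] r5c1 is down to just 6 ⇒ r5c1=6.
Step 15. [r6c1∈{5}] r6c1 has the single candidate 5. So r6c1=5.
Step 16. [r5c5∈{4}] r5c5 has the single candidate 4. So r5c5=4.
Step 17. [r2c1∈{4}] r2c1 has the single candidate 4, so r2c1=4.
Step 18. [r5c3∈{1}] nothing but 1 survives at r5c3. So r5c3=1.

Answer: 2 1 6 3 5 4 / 4 5 3 6 2 1 / 3 6 4 2 1 5 / 1 2 5 4 6 3 / 6 3 1 5 4 2 / 5 4 2 1 3 6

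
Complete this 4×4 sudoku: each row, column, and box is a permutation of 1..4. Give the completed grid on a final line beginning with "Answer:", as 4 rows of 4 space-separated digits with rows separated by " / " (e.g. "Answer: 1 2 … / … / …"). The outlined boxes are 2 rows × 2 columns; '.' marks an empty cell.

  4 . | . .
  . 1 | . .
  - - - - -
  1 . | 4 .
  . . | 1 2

Step 1. [r2c1∈{2,3}] r2c1 is the only open cell in col 1 admitting 2. So r2c1=2.
Step 2. [r1c2∈{3}] only 3 remains possible at r1c2. So r1c2=3.
Step 3. [r2c3∈{3}] only 3 remains possible at r2c3, so r2c3=3.
Step 4. [r2c4∈{4}] nothing but 4 survives at r2c4. So r2c4=4.
Step 5. [r1c4∈{1}] r1c4's peers cover all but 1, so r1c4=1.
Step 6. [r4c2∈{4}] r4c2 has the single candidate 4. So r4c2=4.
Step 7. [r3c4∈{3}] only 3 remains possible at r3c4 ⇒ r3c4=3.
Step 8. [r3c2∈{2}] only 2 remains possible at r3c2 ⇒ r3c2=2.
Step 9. [r1c3∈{2}] only 2 remains possible at r1c3. So r1c3=2.
Step 10. [r4c1∈{3}] only 3 remains possible at r4c1 ⇒ r4c1=3.

Answer: 4 3 2 1 / 2 1 3 4 / 1 2 4 3 / 3 4 1 2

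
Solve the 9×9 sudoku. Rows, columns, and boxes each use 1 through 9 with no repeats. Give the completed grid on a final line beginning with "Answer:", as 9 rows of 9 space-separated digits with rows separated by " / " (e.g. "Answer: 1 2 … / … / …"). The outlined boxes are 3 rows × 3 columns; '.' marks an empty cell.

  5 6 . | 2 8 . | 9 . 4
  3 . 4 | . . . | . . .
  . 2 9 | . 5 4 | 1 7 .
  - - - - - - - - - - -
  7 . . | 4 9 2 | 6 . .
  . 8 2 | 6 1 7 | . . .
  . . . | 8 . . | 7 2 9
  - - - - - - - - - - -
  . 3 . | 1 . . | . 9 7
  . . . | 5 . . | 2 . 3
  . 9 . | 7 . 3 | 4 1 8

Step 1. [r8c8∈{6}] r8c8 has the single candidate 6 ⇒ r8c8=6.
Step 2. [r5c9∈{5}] r5c9 has the single candidate 5, so r5c9=5.
Step 3. [r9c3∈{5,6}] r9c3 is the only open cell in row 9 admitting 5, so r9c3=5.
Step 4. [r1c3∈{1,7}] 7 has one home in row 1: r1c3. So r1c3=7.
Step 5. [r2c2∈{1}] r2c2 has the single candidate 1. So r2c2=1.
Step 6. [r8c5∈{4}] r8c5 has the single candidate 4, so r8c5=4.
Step 7. [r7c1∈{2,4,6,8}] r7c1 is the only open cell in row 7 admitting 4, so r7c1=4.
Step 8. [r5c7∈{3}] r5c7's peers cover all but 3. So r5c7=3.
Step 9. [r9c1∈{2,6}] r9c1 is the only open cell in col 1 admitting 2, so r9c1=2.
Step 10. [r7c3∈{6,8}] r7c3 is the only open cell in box 7 admitting 6, so r7c3=6.
Step 11. [r8c3∈{1,8}] across col 3, 8 lands solely at r8c3. So r8c3=8.
Step 12. [r2c6∈{6,9}] 6 has one home in col 6: r2c6. So r2c6=6.
Step 13. [r2c7∈{5,8}] 8 has one home in col 7: r2c7. So r2c7=8.
Step 14. [r4c3∈{1,3}] r4c3 is the only open cell in row 4 admitting 3, so r4c3=3.
Step 15. [r6c3∈{1}] only 1 remains possible at r6c3, so r6c3=1.
Step 16. [r4c2∈{5}] nothing but 5 survives at r4c2 ⇒ r4c2=5.
Step 17. [r6c2∈{4}] r6c2 is down to just 4, so r6c2=4.
Step 18. [r7c6∈{8}] r7c6's peers cover all but 8 ⇒ r7c6=8.
Step 19. [r7c5∈{2}] nothing but 2 survives at r7c5. So r7c5=2.
Step 20. [r6c6∈{5}] r6c6's peers cover all but 5. So r6c6=5.
Step 21. [r4c8∈{8}] r4c8 is down to just 8. So r4c8=8.
Step 22. [r1c8∈{3}] r1c8 is down to just 3 ⇒ r1c8=3.
Step 23. [r2c4∈{9}] r2c4 has the single candidate 9. So r2c4=9.
Step 24. [r7c7∈{5}] only 5 remains possible at r7c7 ⇒ r7c7=5.
Step 25. [r3c9∈{6}] only 6 remains possible at r3c9, so r3c9=6.
Step 26. [r9c5∈{6}] nothing but 6 survives at r9c5, so r9c5=6.
Step 27. [r5c1∈{9}] only 9 remains possible at r5c1 ⇒ r5c1=9.
Step 28. [r8c6∈{9}] r8c6 has the single candidate 9 ⇒ r8c6=9.
Step 29. [r4c9∈{1}] nothing but 1 survives at r4c9. So r4c9=1.
Step 30. [r6c1∈{6}] r6c1's peers cover all but 6, so r6c1=6.
Step 31. [r2c9∈{2}] nothing but 2 survives at r2c9. So r2c9=2.
Step 32. [r8c1∈{1}] only 1 remains possible at r8c1, so r8c1=1.
Step 33. [r8c2∈{7}] r8c2 is down to just 7 ⇒ r8c2=7.
Step 34. [r2c8∈{5}] nothing but 5 survives at r2c8 ⇒ r2c8=5.
Step 35. [r6c5∈{3}] r6c5 has the single candidate 3, so r6c5=3.
Step 36. [r3c4∈{3}] r3c4 is down to just 3 ⇒ r3c4=3.
Step 37. [r3c1∈{8}] r3c1 has the single candidate 8 ⇒ r3c1=8.
Step 38. [r5c8∈{4}] r5c8 is down to just 4. So r5c8=4.
Step 39. [r1c6∈{1}] nothing but 1 survives at r1c6. So r1c6=1.
Step 40. [r2c5∈{7}] r2c5 is down to just 7 ⇒ r2c5=7.

Answer: 5 6 7 2 8 1 9 3 4 / 3 1 4 9 7 6 8 5 2 / 8 2 9 3 5 4 1 7 6 / 7 5 3 4 9 2 6 8 1 / 9 8 2 6 1 7 3 4 5 / 6 4 1 8 3 5 7 2 9 / 4 3 6 1 2 8 5 9 7 / 1 7 8 5 4 9 2 6 3 / 2 9 5 7 6 3 4 1 8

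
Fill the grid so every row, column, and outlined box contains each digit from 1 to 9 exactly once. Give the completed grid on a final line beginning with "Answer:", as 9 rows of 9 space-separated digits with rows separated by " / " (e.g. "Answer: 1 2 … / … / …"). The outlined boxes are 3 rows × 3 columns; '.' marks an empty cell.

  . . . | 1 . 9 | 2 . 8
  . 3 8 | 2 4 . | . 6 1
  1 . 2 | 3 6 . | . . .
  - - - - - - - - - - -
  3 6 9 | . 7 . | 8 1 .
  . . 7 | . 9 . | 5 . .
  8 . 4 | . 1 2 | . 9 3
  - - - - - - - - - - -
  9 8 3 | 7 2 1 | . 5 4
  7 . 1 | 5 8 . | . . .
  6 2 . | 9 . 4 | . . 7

Step 1. [r3c2∈{4,5,7,9}] r3c2 is the only open cell in col 2 admitting 9 ⇒ r3c2=9.
Step 2. [r1c5∈{5}] nothing but 5 survives at r1c5, so r1c5=5.
Step 3. [r1c8∈{3,4,7}] across row 1, 3 lands solely at r1c8 ⇒ r1c8=3.
Step 4. [r3c8∈{4,7}] across col 8, 7 lands solely at r3c8, so r3c8=7.
Step 5. [r8c6∈{3,6}] 6 has one home in box 8: r8c6. So r8c6=6.
Step 6. [r5c9∈{2,6}] in col 9, 6 fits only at r5c9, so r5c9=6.
Step 7. [r8c9∈{2,9}] in col 9, 9 fits only at r8c9, so r8c9=9.
Step 8. [r5c8∈{2,4}] in col 8, 4 fits only at r5c8, so r5c8=4.
Step 9. [r8c7∈{3}] r8c7's peers cover all but 3 ⇒ r8c7=3.
Step 10. [r1c2∈{4,7}] row 1 places 7 nowhere but r1c2, so r1c2=7.
Step 11. [r5c4∈{8}] only 8 remains possible at r5c4. So r5c4=8.
Step 12. [r5c2∈{1}] r5c2 has the single candidate 1. So r5c2=1.
Step 13. [r1c1∈{4}] r1c1's peers cover all but 4 ⇒ r1c1=4.
Step 14. [r6c2∈{5}] nothing but 5 survives at r6c2. So r6c2=5.
Step 15. [r9c7∈{1}] r9c7 is down to just 1. So r9c7=1.
Step 16. [r7c7∈{6}] r7c7 is down to just 6, so r7c7=6.
Step 17. [r2c6∈{7}] r2c6 is down to just 7 ⇒ r2c6=7.
Step 18. [r6c4∈{6}] r6c4 is down to just 6. So r6c4=6.
Step 19. [r9c8∈{8}] only 8 remains possible at r9c8, so r9c8=8.
Step 20. [r2c7∈{9}] only 9 remains possible at r2c7. So r2c7=9.
Step 21. [r1c3∈{6}] nothing but 6 survives at r1c3, so r1c3=6.
Step 22. [r4c6∈{5}] r4c6's peers cover all but 5 ⇒ r4c6=5.
Step 23. [r5c1∈{2}] r5c1 has the single candidate 2, so r5c1=2.
Step 24. [r2c1∈{5}] nothing but 5 survives at r2c1, so r2c1=5.
Step 25. [r8c8∈{2}] nothing but 2 survives at r8c8 ⇒ r8c8=2.
Step 26. [r3c6∈{8}] r3c6 is down to just 8. So r3c6=8.
Step 27. [r3c9∈{5}] only 5 remains possible at r3c9 ⇒ r3c9=5.
Step 28. [r5c6∈{3}] r5c6 is down to just 3 ⇒ r5c6=3.
Step 29. [r9c3∈{5}] nothing but 5 survives at r9c3, so r9c3=5.
Step 30. [r4c4∈{4}] only 4 remains possible at r4c4 ⇒ r4c4=4.
Step 31. [r9c5∈{3}] r9c5 has the single candidate 3. So r9c5=3.
Step 32. [r8c2∈{4}] r8c2 has the single candidate 4, so r8c2=4.
Step 33. [r6c7∈{7}] r6c7 has the single candidate 7, so r6c7=7.
Step 34. [r4c9∈{2}] r4c9 has the single candidate 2, so r4c9=2.
Step 35. [r3c7∈{4}] only 4 remains possible at r3c7, so r3c7=4.

Answer: 4 7 6 1 5 9 2 3 8 / 5 3 8 2 4 7 9 6 1 / 1 9 2 3 6 8 4 7 5 / 3 6 9 4 7 5 8 1 2 / 2 1 7 8 9 3 5 4 6 / 8 5 4 6 1 2 7 9 3 / 9 8 3 7 2 1 6 5 4 / 7 4 1 5 8 6 3 2 9 / 6 2 5 9 3 4 1 8 7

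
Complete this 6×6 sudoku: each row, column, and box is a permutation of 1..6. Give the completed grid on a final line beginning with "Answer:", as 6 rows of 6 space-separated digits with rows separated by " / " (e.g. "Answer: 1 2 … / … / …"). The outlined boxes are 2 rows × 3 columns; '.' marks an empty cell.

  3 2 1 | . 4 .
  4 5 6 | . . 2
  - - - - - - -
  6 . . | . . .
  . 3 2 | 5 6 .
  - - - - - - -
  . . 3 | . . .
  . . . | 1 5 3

Step 1. [r4c6∈{1,4}] row 4 places 4 nowhere but r4c6 ⇒ r4c6=4.
Step 2. [r5c5∈{2}] r5c5's peers cover all but 2, so r5c5=2.
Step 3. [r5c6∈{6}] r5c6's peers cover all but 6, so r5c6=6.
Step 4. [r6c3∈{4}] r6c3's peers cover all but 4 ⇒ r6c3=4.
Step 5. [r3c6∈{1}] r3c6 has the single candidate 1, so r3c6=1.
Step 6. [r2c4∈{3}] r2c4 is down to just 3 ⇒ r2c4=3.
Step 7. [r4c1∈{1}] only 1 remains possible at r4c1. So r4c1=1.
Step 8. [r5c4∈{4}] r5c4 has the single candidate 4 ⇒ r5c4=4.
Step 9. [r3c4∈{2}] only 2 remains possible at r3c4. So r3c4=2.
Step 10. [r2c5∈{1}] r2c5 has the single candidate 1. So r2c5=1.
Step 11. [r1c6∈{5}] only 5 remains possible at r1c6 ⇒ r1c6=5.
Step 12. [r3c5∈{3}] r3c5 has the single candidate 3 ⇒ r3c5=3.
Step 13. [r6c2∈{6}] r6c2 is down to just 6 ⇒ r6c2=6.
Step 14. [r5c2∈{1}] nothing but 1 survives at r5c2. So r5c2=1.
Step 15. [r6c1∈{2}] nothing but 2 survives at r6c1, so r6c1=2.
Step 16. [r3c3∈{5}] only 5 remains possible at r3c3. So r3c3=5.
Step 17. [r3c2∈{4}] r3c2 is down to just 4 ⇒ r3c2=4.
Step 18. [r5c1∈{5}] r5c1's peers cover all but 5 ⇒ r5c1=5.
Step 19. [r1c4∈{6}] r1c4 has the single candidate 6 ⇒ r1c4=6.

Answer: 3 2 1 6 4 5 / 4 5 6 3 1 2 / 6 4 5 2 3 1 / 1 3 2 5 6 4 / 5 1 3 4 2 6 / 2 6 4 1 5 3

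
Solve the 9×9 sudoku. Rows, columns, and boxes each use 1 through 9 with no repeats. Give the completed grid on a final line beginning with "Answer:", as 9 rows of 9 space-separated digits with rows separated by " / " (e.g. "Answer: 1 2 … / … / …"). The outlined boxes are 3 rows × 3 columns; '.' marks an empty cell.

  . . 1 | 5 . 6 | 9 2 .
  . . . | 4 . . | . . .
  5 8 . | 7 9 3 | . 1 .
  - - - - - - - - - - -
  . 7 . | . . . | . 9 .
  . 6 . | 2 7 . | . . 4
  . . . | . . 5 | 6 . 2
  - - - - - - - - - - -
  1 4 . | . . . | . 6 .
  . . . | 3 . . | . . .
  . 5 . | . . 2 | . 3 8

Step 1. [r3c3∈{2,4,6}] row 3 places 2 nowhere but r3c3 ⇒ r3c3=2.
Step 2. [r7c3∈{3,7,8,9}] row 7 places 3 nowhere but r7c3, so r7c3=3.
Step 3. [r1c5∈{8}] r1c5 is down to just 8. So r1c5=8.
Step 4. [r8c8∈{4,5,7}] across col 8, 4 lands solely at r8c8, so r8c8=4.
Step 5. [r4c6∈{1,4,8}] across col 6, 4 lands solely at r4c6 ⇒ r4c6=4.
Step 6. [r1c2∈{3}] r1c2 has the single candidate 3 ⇒ r1c2=3.
Step 7. [r1c9∈{7}] r1c9's peers cover all but 7 ⇒ r1c9=7.
Step 8. [r2c2∈{9}] r2c2's peers cover all but 9 ⇒ r2c2=9.
Step 9. [r7c7∈{2,5,7}] 2 has one home in row 7: r7c7, so r7c7=2.
Step 10. [r4c1∈{2,3,8}] across row 4, 2 lands solely at r4c1. So r4c1=2.
Step 11. [r2c6∈{1}] r2c6's peers cover all but 1 ⇒ r2c6=1.
Step 12. [r5c7∈{1,3,5,8}] 1 has one home in row 5: r5c7, so r5c7=1.
Step 13. [r8c9∈{1,5,9}] in col 9, 1 fits only at r8c9. So r8c9=1.
Step 14. [r6c3∈{4,8,9}] across col 3, 4 lands solely at r6c3. So r6c3=4.
Step 15. [r7c6∈{7,8,9}] row 7 places 7 nowhere but r7c6, so r7c6=7.
Step 16. [r7c4∈{8,9}] across row 7, 8 lands solely at r7c4 ⇒ r7c4=8.
Step 17. [r5c6∈{8,9}] r5c6 is the only open cell in col 6 admitting 8, so r5c6=8.
Step 18. [r5c8∈{5}] r5c8 has the single candidate 5. So r5c8=5.
Step 19. [r5c3∈{9}] r5c3 has the single candidate 9. So r5c3=9.
Step 20. [r9c7∈{7}] nothing but 7 survives at r9c7, so r9c7=7.
Step 21. [r9c3∈{6}] r9c3 is down to just 6, so r9c3=6.
Step 22. [r4c9∈{3}] r4c9 is down to just 3. So r4c9=3.
Step 23. [r8c7∈{5}] nothing but 5 survives at r8c7 ⇒ r8c7=5.
Step 24. [r4c7∈{8}] only 8 remains possible at r4c7, so r4c7=8.
Step 25. [r6c2∈{1}] nothing but 1 survives at r6c2, so r6c2=1.
Step 26. [r2c3∈{7}] r2c3 is down to just 7 ⇒ r2c3=7.
Step 27. [r8c1∈{7,8,9}] row 8 places 7 nowhere but r8c1. So r8c1=7.
Step 28. [r4c4∈{1,6}] across col 4, 6 lands solely at r4c4 ⇒ r4c4=6.
Step 29. [r9c4∈{1,9}] 1 has one home in col 4: r9c4. So r9c4=1.
Step 30. [r6c1∈{3,8}] 8 has one home in row 6: r6c1, so r6c1=8.
Step 31. [r2c9∈{5,6}] 5 has one home in row 2: r2c9, so r2c9=5.
Step 32. [r2c5∈{2}] r2c5 is down to just 2 ⇒ r2c5=2.
Step 33. [r9c1∈{9}] only 9 remains possible at r9c1. So r9c1=9.
Step 34. [r6c5∈{3}] r6c5 has the single candidate 3. So r6c5=3.
Step 35. [r7c9∈{9}] nothing but 9 survives at r7c9, so r7c9=9.
Step 36. [r2c8∈{8}] nothing but 8 survives at r2c8 ⇒ r2c8=8.
Step 37. [r7c5∈{5}] r7c5's peers cover all but 5 ⇒ r7c5=5.
Step 38. [r4c5∈{1}] r4c5's peers cover all but 1. So r4c5=1.
Step 39. [r9c5∈{4}] only 4 remains possible at r9c5, so r9c5=4.
Step 40. [r8c3∈{8}] only 8 remains possible at r8c3. So r8c3=8.
Step 41. [r1c1∈{4}] only 4 remains possible at r1c1, so r1c1=4.
Step 42. [r6c4∈{9}] r6c4 is down to just 9, so r6c4=9.
Step 43. [r2c7∈{3}] r2c7 is down to just 3, so r2c7=3.
Step 44. [r3c9∈{6}] r3c9's peers cover all but 6. So r3c9=6.
Step 45. [r4c3∈{5}] r4c3 has the single candidate 5. So r4c3=5.
Step 46. [r8c2∈{2}] only 2 remains possible at r8c2, so r8c2=2.
Step 47. [r6c8∈{7}] r6c8 is down to just 7, so r6c8=7.
Step 48. [r2c1∈{6}] r2c1's peers cover all but 6, so r2c1=6.
Step 49. [r3c7∈{4}] r3c7 has the single candidate 4, so r3c7=4.
Step 50. [r8c6∈{9}] only 9 remains possible at r8c6, so r8c6=9.
Step 51. [r8c5∈{6}] r8c5's peers cover all but 6, so r8c5=6.
Step 52. [r5c1∈{3}] nothing but 3 survives at r5c1, so r5c1=3.

Answer: 4 3 1 5 8 6 9 2 7 / 6 9 7 4 2 1 3 8 5 / 5 8 2 7 9 3 4 1 6 / 2 7 5 6 1 4 8 9 3 / 3 6 9 2 7 8 1 5 4 / 8 1 4 9 3 5 6 7 2 / 1 4 3 8 5 7 2 6 9 / 7 2 8 3 6 9 5 4 1 / 9 5 6 1 4 2 7 3 8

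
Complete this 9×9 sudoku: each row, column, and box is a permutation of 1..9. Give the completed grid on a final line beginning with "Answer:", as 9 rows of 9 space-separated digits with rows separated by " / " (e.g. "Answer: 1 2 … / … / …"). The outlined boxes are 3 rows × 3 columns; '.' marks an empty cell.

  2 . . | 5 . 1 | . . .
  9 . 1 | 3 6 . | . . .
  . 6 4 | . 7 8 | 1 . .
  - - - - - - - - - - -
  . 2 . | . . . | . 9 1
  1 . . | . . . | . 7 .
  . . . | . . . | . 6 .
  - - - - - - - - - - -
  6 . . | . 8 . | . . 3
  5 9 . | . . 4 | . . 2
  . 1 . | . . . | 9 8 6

Step 1. [r1c5∈{4,9}] 4 has one home in box 2: r1c5 ⇒ r1c5=4.
Step 2. [r2c2∈{5,7,8}] in box 1, 5 fits only at r2c2, so r2c2=5.
Step 3. [r2c6∈{2}] r2c6's peers cover all but 2 ⇒ r2c6=2.
Step 4. [r3c1∈{3}] nothing but 3 survives at r3c1 ⇒ r3c1=3.
Step 5. [r8c3∈{3,7,8}] in row 8, 8 fits only at r8c3. So r8c3=8.
Step 6. [r9c3∈{2,3,7}] across box 7, 3 lands solely at r9c3, so r9c3=3.
Step 7. [r1c3∈{7}] nothing but 7 survives at r1c3 ⇒ r1c3=7.
Step 8. [r8c5∈{1,3}] 3 has one home in row 8: r8c5 ⇒ r8c5=3.
Step 9. [r4c5∈{5}] r4c5's peers cover all but 5 ⇒ r4c5=5.
Step 10. [r8c4∈{1,6,7}] r8c4 is the only open cell in row 8 admitting 6 ⇒ r8c4=6.
Step 11. [r7c4∈{1,2,7,9}] in box 8, 1 fits only at r7c4 ⇒ r7c4=1.
Step 12. [r9c1∈{4,7}] 4 has one home in row 9: r9c1 ⇒ r9c1=4.
Step 13. [r1c2∈{8}] r1c2's peers cover all but 8, so r1c2=8.
Step 14. [r7c6∈{5,7,9}] 9 has one home in row 7: r7c6. So r7c6=9.
Step 15. [r3c4∈{9}] r3c4 has the single candidate 9, so r3c4=9.
Step 16. [r9c5∈{2}] nothing but 2 survives at r9c5, so r9c5=2.
Step 17. [r9c4∈{7}] r9c4 is down to just 7 ⇒ r9c4=7.
Step 18. [r2c9∈{4,7,8}] col 9 places 7 nowhere but r2c9. So r2c9=7.
Step 19. [r2c7∈{4,8}] in row 2, 8 fits only at r2c7. So r2c7=8.
Step 20. [r3c9∈{5}] r3c9 has the single candidate 5. So r3c9=5.
Step 21. [r5c5∈{9}] nothing but 9 survives at r5c5. So r5c5=9.
Step 22. [r7c8∈{4,5}] in col 8, 5 fits only at r7c8. So r7c8=5.
Step 23. [r7c7∈{4,7}] 4 has one home in row 7: r7c7 ⇒ r7c7=4.
Step 24. [r4c7∈{3}] only 3 remains possible at r4c7. So r4c7=3.
Step 25. [r4c4∈{4,8}] in row 4, 4 fits only at r4c4, so r4c4=4.
Step 26. [r4c1∈{7,8}] in row 4, 8 fits only at r4c1 ⇒ r4c1=8.
Step 27. [r4c6∈{6,7}] 7 has one home in row 4: r4c6 ⇒ r4c6=7.
Step 28. [r5c6∈{3,6}] in col 6, 6 fits only at r5c6, so r5c6=6.
Step 29. [r5c2∈{3,4}] in row 5, 3 fits only at r5c2. So r5c2=3.
Step 30. [r6c2∈{4,7}] across col 2, 4 lands solely at r6c2, so r6c2=4.
Step 31. [r5c3∈{5}] only 5 remains possible at r5c3 ⇒ r5c3=5.
Step 32. [r5c7∈{2}] r5c7 is down to just 2 ⇒ r5c7=2.
Step 33. [r5c4∈{8}] only 8 remains possible at r5c4. So r5c4=8.
Step 34. [r1c7∈{6}] r1c7's peers cover all but 6. So r1c7=6.
Step 35. [r5c9∈{4}] r5c9's peers cover all but 4, so r5c9=4.
Step 36. [r6c9∈{8}] r6c9's peers cover all but 8 ⇒ r6c9=8.
Step 37. [r2c8∈{4}] r2c8 has the single candidate 4, so r2c8=4.
Step 38. [r7c3∈{2}] r7c3's peers cover all but 2, so r7c3=2.
Step 39. [r7c2∈{7}] r7c2 is down to just 7 ⇒ r7c2=7.
Step 40. [r6c5∈{1}] r6c5 has the single candidate 1 ⇒ r6c5=1.
Step 41. [r1c9∈{9}] r1c9 has the single candidate 9. So r1c9=9.
Step 42. [r8c8∈{1}] nothing but 1 survives at r8c8, so r8c8=1.
Step 43. [r6c4∈{2}] r6c4 has the single candidate 2. So r6c4=2.
Step 44. [r6c1∈{7}] nothing but 7 survives at r6c1. So r6c1=7.
Step 45. [r4c3∈{6}] r4c3's peers cover all but 6 ⇒ r4c3=6.
Step 46. [r6c3∈{9}] r6c3 has the single candidate 9 ⇒ r6c3=9.
Step 47. [r6c7∈{5}] r6c7's peers cover all but 5 ⇒ r6c7=5.
Step 48. [r6c6∈{3}] only 3 remains possible at r6c6, so r6c6=3.
Step 49. [r9c6∈{5}] only 5 remains possible at r9c6. So r9c6=5.
Step 50. [r8c7∈{7}] r8c7 has the single candidate 7 ⇒ r8c7=7.
Step 51. [r3c8∈{2}] r3c8 has the single candidate 2, so r3c8=2.
Step 52. [r1c8∈{3}] only 3 remains possible at r1c8 ⇒ r1c8=3.

Answer: 2 8 7 5 4 1 6 3 9 / 9 5 1 3 6 2 8 4 7 / 3 6 4 9 7 8 1 2 5 / 8 2 6 4 5 7 3 9 1 / 1 3 5 8 9 6 2 7 4 / 7 4 9 2 1 3 5 6 8 / 6 7 2 1 8 9 4 5 3 / 5 9 8 6 3 4 7 1 2 / 4 1 3 7 2 5 9 8 6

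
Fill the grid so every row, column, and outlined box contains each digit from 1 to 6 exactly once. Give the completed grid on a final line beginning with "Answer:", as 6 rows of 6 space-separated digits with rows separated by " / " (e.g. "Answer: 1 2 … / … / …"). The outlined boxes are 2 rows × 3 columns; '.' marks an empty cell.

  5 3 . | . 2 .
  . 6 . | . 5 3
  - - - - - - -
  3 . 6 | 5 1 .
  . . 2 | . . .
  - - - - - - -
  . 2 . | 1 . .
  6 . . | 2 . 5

Step 1. [r5c1∈{4}] r5c1 has the single candidate 4. So r5c1=4.
Step 2. [r2c4∈{4}] r2c4's peers cover all but 4. So r2c4=4.
Step 3. [r2c3∈{1}] r2c3's peers cover all but 1 ⇒ r2c3=1.
Step 4. [r5c6∈{6}] only 6 remains possible at r5c6. So r5c6=6.
Step 5. [r5c5∈{3}] r5c5 is down to just 3 ⇒ r5c5=3.
Step 6. [r4c6∈{4}] only 4 remains possible at r4c6, so r4c6=4.
Step 7. [r4c4∈{3,6}] across row 4, 3 lands solely at r4c4. So r4c4=3.
Step 8. [r4c2∈{1,5}] 5 has one home in row 4: r4c2, so r4c2=5.
Step 9. [r3c6∈{2}] r3c6 is down to just 2 ⇒ r3c6=2.
Step 10. [r2c1∈{2}] only 2 remains possible at r2c1. So r2c1=2.
Step 11. [r4c1∈{1}] r4c1's peers cover all but 1, so r4c1=1.
Step 12. [r4c5∈{6}] nothing but 6 survives at r4c5. So r4c5=6.
Step 13. [r6c3∈{3}] r6c3 is down to just 3. So r6c3=3.
Step 14. [r1c6∈{1}] r1c6 is down to just 1, so r1c6=1.
Step 15. [r5c3∈{5}] r5c3's peers cover all but 5. So r5c3=5.
Step 16. [r3c2∈{4}] r3c2's peers cover all but 4. So r3c2=4.
Step 17. [r1c3∈{4}] only 4 remains possible at r1c3. So r1c3=4.
Step 18. [r6c5∈{4}] r6c5 is down to just 4, so r6c5=4.
Step 19. [r6c2∈{1}] r6c2's peers cover all but 1. So r6c2=1.
Step 20. [r1c4∈{6}] only 6 remains possible at r1c4. So r1c4=6.

Answer: 5 3 4 6 2 1 / 2 6 1 4 5 3 / 3 4 6 5 1 2 / 1 5 2 3 6 4 / 4 2 5 1 3 6 / 6 1 3 2 4 5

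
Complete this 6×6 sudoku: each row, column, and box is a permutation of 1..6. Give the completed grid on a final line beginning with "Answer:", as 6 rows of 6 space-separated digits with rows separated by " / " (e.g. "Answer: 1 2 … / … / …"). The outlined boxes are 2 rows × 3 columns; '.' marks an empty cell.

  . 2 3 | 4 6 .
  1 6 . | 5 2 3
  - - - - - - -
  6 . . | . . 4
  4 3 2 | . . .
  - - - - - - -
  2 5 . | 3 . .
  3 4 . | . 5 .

Step 1. [r4c5∈{1}] only 1 remains possible at r4c5. So r4c5=1.
Step 2. [r6c4∈{1,2,6}] in col 4, 1 fits only at r6c4. So r6c4=1.
Step 3. [r5c6∈{6}] only 6 remains possible at r5c6 ⇒ r5c6=6.
Step 4. [r3c2∈{1}] r3c2's peers cover all but 1, so r3c2=1.
Step 5. [r1c1∈{5}] r1c1 has the single candidate 5. So r1c1=5.
Step 6. [r5c3∈{1}] r5c3's peers cover all but 1, so r5c3=1.
Step 7. [r2c3∈{4}] r2c3 has the single candidate 4, so r2c3=4.
Step 8. [r4c6∈{5}] r4c6 is down to just 5, so r4c6=5.
Step 9. [r4c4∈{6}] only 6 remains possible at r4c4, so r4c4=6.
Step 10. [r1c6∈{1}] r1c6 has the single candidate 1. So r1c6=1.
Step 11. [r3c5∈{3}] r3c5 is down to just 3. So r3c5=3.
Step 12. [r6c3∈{6}] r6c3 has the single candidate 6 ⇒ r6c3=6.
Step 13. [r3c4∈{2}] nothing but 2 survives at r3c4. So r3c4=2.
Step 14. [r3c3∈{5}] r3c3 has the single candidate 5, so r3c3=5.
Step 15. [r5c5∈{4}] only 4 remains possible at r5c5, so r5c5=4.
Step 16. [r6c6∈{2}] r6c6's peers cover all but 2. So r6c6=2.

Answer: 5 2 3 4 6 1 / 1 6 4 5 2 3 / 6 1 5 2 3 4 / 4 3 2 6 1 5 / 2 5 1 3 4 6 / 3 4 6 1 5 2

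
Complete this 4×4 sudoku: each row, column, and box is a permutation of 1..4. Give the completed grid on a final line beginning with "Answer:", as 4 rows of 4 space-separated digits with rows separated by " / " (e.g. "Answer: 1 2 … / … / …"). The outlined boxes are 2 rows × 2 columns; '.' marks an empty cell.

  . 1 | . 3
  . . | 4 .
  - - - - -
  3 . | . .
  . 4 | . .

Step 1. [r1c3∈{2}] r1c3 has the single candidate 2, so r1c3=2.
Step 2. [r3c3∈{1}] r3c3 has the single candidate 1, so r3c3=1.
Step 3. [r3c2∈{2}] nothing but 2 survives at r3c2 ⇒ r3c2=2.
Step 4. [r1c1∈{4}] r1c1 has the single candidate 4. So r1c1=4.
Step 5. [r2c4∈{1}] r2c4 is down to just 1, so r2c4=1.
Step 6. [r4c4∈{2}] r4c4 is down to just 2 ⇒ r4c4=2.
Step 7. [r2c2∈{3}] r2c2 has the single candidate 3 ⇒ r2c2=3.
Step 8. [r3c4∈{4}] nothing but 4 survives at r3c4 ⇒ r3c4=4.
Step 9. [r2c1∈{2}] r2c1 has the single candidate 2. So r2c1=2.
Step 10. [r4c1∈{1}] r4c1 is down to just 1 ⇒ r4c1=1.
Step 11. [r4c3∈{3}] nothing but 3 survives at r4c3. So r4c3=3.

Answer: 4 1 2 3 / 2 3 4 1 / 3 2 1 4 / 1 4 3 2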